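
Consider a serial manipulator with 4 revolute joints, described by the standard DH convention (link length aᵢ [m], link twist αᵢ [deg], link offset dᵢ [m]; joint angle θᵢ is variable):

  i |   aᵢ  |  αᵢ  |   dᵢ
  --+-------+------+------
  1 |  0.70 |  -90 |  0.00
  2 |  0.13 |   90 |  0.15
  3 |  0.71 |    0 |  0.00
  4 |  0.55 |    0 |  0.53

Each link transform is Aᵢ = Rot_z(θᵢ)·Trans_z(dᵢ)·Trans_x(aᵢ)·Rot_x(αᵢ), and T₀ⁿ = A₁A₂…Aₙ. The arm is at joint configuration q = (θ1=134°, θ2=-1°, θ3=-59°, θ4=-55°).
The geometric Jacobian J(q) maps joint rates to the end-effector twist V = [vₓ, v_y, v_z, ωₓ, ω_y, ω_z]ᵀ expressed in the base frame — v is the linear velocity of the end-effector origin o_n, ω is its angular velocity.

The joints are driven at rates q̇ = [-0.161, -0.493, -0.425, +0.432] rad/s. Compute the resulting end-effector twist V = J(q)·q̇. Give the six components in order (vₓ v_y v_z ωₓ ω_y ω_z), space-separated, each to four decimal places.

o_n = [0.0226, 1.3601, 0.5347]
J₁: ẑ×o_n = [-1.3601, 0.0226, 0.0000], ω = ẑ
J2: z=[-0.7193, -0.6947, 0.0000] o=[-0.4863, 0.5035, 0.0000] → [-0.3714, 0.3846, -0.2627, -0.7193, -0.6947, 0.0000]
J3: z=[0.0121, -0.0126, 0.9998] o=[-0.6845, 0.4928, 0.0023] → [-0.8738, 0.7005, 0.0194, 0.0121, -0.0126, 0.9998]
J4: z=[0.0121, -0.0126, 0.9998] o=[-0.5007, 1.1786, 0.0087] → [-0.1881, 0.5168, 0.0088, 0.0121, -0.0126, 0.9998]
V = J·q̇ = [0.6922, -0.2677, 0.1250, 0.3547, 0.3424, -0.1540]

0.6922 -0.2677 0.1250 0.3547 0.3424 -0.1540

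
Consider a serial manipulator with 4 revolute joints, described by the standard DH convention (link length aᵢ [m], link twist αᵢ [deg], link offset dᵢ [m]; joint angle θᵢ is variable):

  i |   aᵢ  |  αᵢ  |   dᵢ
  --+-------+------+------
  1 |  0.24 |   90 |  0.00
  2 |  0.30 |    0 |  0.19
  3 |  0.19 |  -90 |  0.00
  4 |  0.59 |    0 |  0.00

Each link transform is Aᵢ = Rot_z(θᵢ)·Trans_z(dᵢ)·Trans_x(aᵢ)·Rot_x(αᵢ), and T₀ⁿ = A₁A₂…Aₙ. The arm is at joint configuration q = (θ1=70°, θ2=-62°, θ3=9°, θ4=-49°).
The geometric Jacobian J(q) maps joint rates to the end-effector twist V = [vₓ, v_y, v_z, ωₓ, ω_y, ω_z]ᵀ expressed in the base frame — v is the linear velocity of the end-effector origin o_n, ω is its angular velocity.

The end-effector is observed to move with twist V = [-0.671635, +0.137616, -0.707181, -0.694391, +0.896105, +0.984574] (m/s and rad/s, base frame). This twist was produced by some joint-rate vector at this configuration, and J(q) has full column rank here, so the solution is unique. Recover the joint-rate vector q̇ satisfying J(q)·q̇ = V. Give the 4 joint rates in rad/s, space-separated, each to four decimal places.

0.5290 -0.7450 -0.2140 0.7570

o_n = [0.8460, 0.4669, -0.7258]
J₁: ẑ×o_n = [-0.4669, 0.8460, 0.0000], ω = ẑ
J2: z=[0.9397, -0.3420, 0.0000] o=[0.0821, 0.2255, 0.0000] → [0.2482, 0.6820, 0.4881, 0.9397, -0.3420, 0.0000]
J3: z=[0.9397, -0.3420, 0.0000] o=[0.3088, 0.2929, -0.2649] → [0.1576, 0.4331, 0.3473, 0.9397, -0.3420, 0.0000]
J4: z=[0.2731, 0.7505, 0.6018] o=[0.3479, 0.4003, -0.4166] → [-0.2721, 0.3842, -0.3556, 0.2731, 0.7505, 0.6018]
q̇ = J⁺·V = [0.5290, -0.7450, -0.2140, 0.7570]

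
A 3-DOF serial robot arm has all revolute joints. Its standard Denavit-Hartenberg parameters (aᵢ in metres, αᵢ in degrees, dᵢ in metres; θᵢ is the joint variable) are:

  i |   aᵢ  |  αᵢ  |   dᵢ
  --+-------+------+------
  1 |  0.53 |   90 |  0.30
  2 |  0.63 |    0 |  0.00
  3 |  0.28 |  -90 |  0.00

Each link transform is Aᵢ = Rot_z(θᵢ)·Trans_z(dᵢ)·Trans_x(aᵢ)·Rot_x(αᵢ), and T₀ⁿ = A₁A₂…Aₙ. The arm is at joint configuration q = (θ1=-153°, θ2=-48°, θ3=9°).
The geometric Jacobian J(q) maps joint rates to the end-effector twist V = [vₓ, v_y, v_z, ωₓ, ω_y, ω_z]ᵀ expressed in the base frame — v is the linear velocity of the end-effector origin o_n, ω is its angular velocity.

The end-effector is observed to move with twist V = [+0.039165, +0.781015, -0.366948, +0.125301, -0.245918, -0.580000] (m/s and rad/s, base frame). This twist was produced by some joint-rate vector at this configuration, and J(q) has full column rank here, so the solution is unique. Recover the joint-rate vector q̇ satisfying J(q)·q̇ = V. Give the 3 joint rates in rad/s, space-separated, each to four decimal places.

o_n = [-1.0417, -0.5308, -0.3444]
J₁: ẑ×o_n = [0.5308, -1.0417, 0.0000], ω = ẑ
J2: z=[-0.4540, 0.8910, 0.0000] o=[-0.4722, -0.2406, 0.3000] → [-0.5742, -0.2925, 0.6392, -0.4540, 0.8910, 0.0000]
J3: z=[-0.4540, 0.8910, 0.0000] o=[-0.8478, -0.4320, -0.1682] → [-0.1570, -0.0800, 0.2176, -0.4540, 0.8910, 0.0000]
q̇ = J⁺·V = [-0.5800, -0.7280, 0.4520]

-0.5800 -0.7280 0.4520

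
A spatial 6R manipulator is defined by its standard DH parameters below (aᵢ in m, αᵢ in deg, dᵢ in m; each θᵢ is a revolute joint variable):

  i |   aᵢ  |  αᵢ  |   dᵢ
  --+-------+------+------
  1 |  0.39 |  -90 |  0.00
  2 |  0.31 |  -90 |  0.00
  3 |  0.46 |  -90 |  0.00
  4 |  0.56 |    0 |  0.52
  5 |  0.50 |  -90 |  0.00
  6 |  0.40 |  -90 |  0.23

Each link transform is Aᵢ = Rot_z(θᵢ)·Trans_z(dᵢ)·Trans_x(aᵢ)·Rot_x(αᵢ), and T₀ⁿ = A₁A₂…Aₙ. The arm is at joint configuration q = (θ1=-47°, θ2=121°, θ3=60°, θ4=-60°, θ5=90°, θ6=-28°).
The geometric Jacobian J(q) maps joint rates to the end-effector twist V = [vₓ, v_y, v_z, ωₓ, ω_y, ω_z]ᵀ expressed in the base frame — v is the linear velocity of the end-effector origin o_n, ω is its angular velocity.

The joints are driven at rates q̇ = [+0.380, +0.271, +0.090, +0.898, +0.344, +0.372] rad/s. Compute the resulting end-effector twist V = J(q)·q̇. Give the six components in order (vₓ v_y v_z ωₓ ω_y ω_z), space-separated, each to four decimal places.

1.3120 -0.7868 -0.3850 0.4080 -0.7146 1.2621

o_n = [-0.9075, -1.2776, -0.3974]
J₁: ẑ×o_n = [1.2776, -0.9075, 0.0000], ω = ẑ
J2: z=[0.7314, 0.6820, 0.0000] o=[0.2660, -0.2852, 0.0000] → [-0.2710, 0.2906, 0.0745, 0.7314, 0.6820, 0.0000]
J3: z=[-0.5846, 0.6269, 0.5150] o=[0.1571, -0.1685, -0.2657] → [0.4887, -0.6253, 1.3158, -0.5846, 0.6269, 0.5150]
J4: z=[-0.0615, -0.6672, 0.7423] o=[-0.2150, -0.3535, -0.4629] → [0.6423, -0.5100, -0.4052, -0.0615, -0.6672, 0.7423]
J5: z=[-0.0615, -0.6672, 0.7423] o=[-0.7570, -0.5091, 0.0529] → [0.8710, -0.1394, -0.0531, -0.0615, -0.6672, 0.7423]
J6: z=[0.9108, -0.3418, -0.2317] o=[-0.9612, -0.8400, -0.2614] → [-0.0550, 0.1114, -0.3802, 0.9108, -0.3418, -0.2317]
V = J·q̇ = [1.3120, -0.7868, -0.3850, 0.4080, -0.7146, 1.2621]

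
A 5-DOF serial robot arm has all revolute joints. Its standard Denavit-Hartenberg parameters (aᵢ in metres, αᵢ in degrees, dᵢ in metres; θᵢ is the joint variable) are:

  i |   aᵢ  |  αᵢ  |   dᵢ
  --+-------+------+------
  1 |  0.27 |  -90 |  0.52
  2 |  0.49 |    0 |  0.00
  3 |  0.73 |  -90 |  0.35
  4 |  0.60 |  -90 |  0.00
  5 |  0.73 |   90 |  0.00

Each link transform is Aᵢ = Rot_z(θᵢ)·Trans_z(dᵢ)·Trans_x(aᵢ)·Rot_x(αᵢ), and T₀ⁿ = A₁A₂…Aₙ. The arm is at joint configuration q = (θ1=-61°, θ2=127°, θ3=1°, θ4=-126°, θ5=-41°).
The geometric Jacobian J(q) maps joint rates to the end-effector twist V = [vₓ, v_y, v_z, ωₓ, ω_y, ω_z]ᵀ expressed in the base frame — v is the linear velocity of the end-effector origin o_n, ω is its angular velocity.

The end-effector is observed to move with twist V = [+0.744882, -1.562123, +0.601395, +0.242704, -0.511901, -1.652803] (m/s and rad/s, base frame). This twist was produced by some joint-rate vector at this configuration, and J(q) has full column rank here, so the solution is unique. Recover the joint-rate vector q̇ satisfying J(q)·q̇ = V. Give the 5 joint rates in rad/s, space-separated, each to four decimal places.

-0.9000 0.1960 -0.4100 -0.9090 0.3030

o_n = [0.9095, 1.0018, 0.3814]
J₁: ẑ×o_n = [-1.0018, 0.9095, 0.0000], ω = ẑ
J2: z=[0.8746, 0.4848, 0.0000] o=[0.1309, -0.2361, 0.5200] → [-0.0672, 0.1213, 0.7052, 0.8746, 0.4848, 0.0000]
J3: z=[0.8746, 0.4848, 0.0000] o=[-0.0121, 0.0218, 0.1287] → [0.1225, -0.2210, 0.4103, 0.8746, 0.4848, 0.0000]
J4: z=[-0.3820, 0.6892, 0.6157] o=[0.0762, 0.5845, -0.4466] → [0.3138, 0.8294, -0.7337, -0.3820, 0.6892, 0.6157]
J5: z=[0.2726, 0.7206, -0.6375] o=[0.6060, 0.6300, -0.1687] → [0.6334, -0.3435, -0.1174, 0.2726, 0.7206, -0.6375]
q̇ = J⁺·V = [-0.9000, 0.1960, -0.4100, -0.9090, 0.3030]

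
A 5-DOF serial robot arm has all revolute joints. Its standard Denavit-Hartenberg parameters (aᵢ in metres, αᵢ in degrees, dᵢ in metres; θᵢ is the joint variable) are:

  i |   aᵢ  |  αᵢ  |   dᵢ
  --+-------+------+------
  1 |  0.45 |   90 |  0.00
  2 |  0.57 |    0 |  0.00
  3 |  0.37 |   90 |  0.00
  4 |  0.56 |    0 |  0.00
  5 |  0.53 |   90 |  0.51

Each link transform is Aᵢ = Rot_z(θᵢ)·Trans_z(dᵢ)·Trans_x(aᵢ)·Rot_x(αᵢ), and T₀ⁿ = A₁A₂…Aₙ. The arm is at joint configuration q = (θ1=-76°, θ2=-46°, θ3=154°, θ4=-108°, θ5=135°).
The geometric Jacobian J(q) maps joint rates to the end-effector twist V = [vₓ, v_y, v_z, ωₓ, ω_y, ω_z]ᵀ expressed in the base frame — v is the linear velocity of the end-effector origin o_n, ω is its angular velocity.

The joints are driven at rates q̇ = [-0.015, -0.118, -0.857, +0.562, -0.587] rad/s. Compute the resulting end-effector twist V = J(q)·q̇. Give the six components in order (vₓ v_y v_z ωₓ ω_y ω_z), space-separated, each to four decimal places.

o_n = [0.5553, -1.0202, 0.3840]
J₁: ẑ×o_n = [1.0202, 0.5553, -0.0000], ω = ẑ
J2: z=[-0.9703, -0.2419, 0.0000] o=[0.1089, -0.4366, 0.0000] → [-0.0929, 0.3726, 0.6742, -0.9703, -0.2419, 0.0000]
J3: z=[-0.9703, -0.2419, 0.0000] o=[0.2047, -0.8208, -0.4100] → [-0.1921, 0.7704, 0.2782, -0.9703, -0.2419, 0.0000]
J4: z=[0.2301, -0.9228, 0.3090] o=[0.1770, -0.7099, -0.0581] → [-0.3121, 0.0152, 0.2777, 0.2301, -0.9228, 0.3090]
J5: z=[0.2301, -0.9228, 0.3090] o=[0.7067, -0.6329, -0.2227] → [-0.4402, -0.1864, -0.2288, 0.2301, -0.9228, 0.3090]
V = J·q̇ = [0.2433, -0.5946, -0.0276, 0.9403, 0.2589, -0.0227]

0.2433 -0.5946 -0.0276 0.9403 0.2589 -0.0227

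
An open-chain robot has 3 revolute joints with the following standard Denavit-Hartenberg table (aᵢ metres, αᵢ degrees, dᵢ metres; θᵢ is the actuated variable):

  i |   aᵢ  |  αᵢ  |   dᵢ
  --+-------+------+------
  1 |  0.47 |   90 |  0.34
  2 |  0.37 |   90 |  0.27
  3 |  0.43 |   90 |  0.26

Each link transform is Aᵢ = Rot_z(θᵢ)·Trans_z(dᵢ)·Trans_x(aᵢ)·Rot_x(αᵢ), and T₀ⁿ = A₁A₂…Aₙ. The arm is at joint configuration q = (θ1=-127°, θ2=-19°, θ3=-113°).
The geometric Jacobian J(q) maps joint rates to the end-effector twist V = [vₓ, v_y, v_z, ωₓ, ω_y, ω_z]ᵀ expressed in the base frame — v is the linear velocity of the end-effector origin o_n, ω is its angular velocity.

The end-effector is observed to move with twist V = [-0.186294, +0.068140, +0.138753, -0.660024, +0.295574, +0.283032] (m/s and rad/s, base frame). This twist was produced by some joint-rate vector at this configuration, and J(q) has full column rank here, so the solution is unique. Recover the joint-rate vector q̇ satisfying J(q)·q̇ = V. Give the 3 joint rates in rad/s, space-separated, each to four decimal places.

-0.1850 0.7050 -0.4950

o_n = [-0.2464, -0.5360, 0.0284]
J₁: ẑ×o_n = [0.5360, -0.2464, 0.0000], ω = ẑ
J2: z=[-0.7986, 0.6018, 0.0000] o=[-0.2829, -0.3754, 0.3400] → [-0.1875, -0.2489, 0.1063, -0.7986, 0.6018, 0.0000]
J3: z=[0.1959, 0.2600, -0.9455] o=[-0.7090, -0.4923, 0.2195] → [-0.0910, -0.4000, -0.1289, 0.1959, 0.2600, -0.9455]
q̇ = J⁺·V = [-0.1850, 0.7050, -0.4950]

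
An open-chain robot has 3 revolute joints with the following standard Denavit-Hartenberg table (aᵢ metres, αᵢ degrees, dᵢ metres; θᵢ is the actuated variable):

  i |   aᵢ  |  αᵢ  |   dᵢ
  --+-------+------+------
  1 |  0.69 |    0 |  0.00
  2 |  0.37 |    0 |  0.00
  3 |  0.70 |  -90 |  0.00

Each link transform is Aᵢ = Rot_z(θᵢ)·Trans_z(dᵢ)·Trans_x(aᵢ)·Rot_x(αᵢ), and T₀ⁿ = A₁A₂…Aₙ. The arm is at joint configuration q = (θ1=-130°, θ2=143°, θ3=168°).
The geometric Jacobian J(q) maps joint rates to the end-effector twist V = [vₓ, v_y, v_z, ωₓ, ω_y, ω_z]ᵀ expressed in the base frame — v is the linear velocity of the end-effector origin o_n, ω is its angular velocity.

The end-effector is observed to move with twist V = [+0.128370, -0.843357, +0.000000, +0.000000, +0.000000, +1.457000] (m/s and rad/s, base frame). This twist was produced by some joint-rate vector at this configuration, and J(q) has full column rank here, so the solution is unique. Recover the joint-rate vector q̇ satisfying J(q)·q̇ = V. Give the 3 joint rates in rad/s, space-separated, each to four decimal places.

o_n = [-0.7829, -0.4576, 0.0000]
J₁: ẑ×o_n = [0.4576, -0.7829, 0.0000], ω = ẑ
J2: z=[0.0000, 0.0000, 1.0000] o=[-0.4435, -0.5286, 0.0000] → [-0.0710, -0.3394, 0.0000, 0.0000, 0.0000, 1.0000]
J3: z=[0.0000, 0.0000, 1.0000] o=[-0.0830, -0.4453, 0.0000] → [0.0122, -0.6999, 0.0000, 0.0000, 0.0000, 1.0000]
q̇ = J⁺·V = [0.3550, 0.5710, 0.5310]

0.3550 0.5710 0.5310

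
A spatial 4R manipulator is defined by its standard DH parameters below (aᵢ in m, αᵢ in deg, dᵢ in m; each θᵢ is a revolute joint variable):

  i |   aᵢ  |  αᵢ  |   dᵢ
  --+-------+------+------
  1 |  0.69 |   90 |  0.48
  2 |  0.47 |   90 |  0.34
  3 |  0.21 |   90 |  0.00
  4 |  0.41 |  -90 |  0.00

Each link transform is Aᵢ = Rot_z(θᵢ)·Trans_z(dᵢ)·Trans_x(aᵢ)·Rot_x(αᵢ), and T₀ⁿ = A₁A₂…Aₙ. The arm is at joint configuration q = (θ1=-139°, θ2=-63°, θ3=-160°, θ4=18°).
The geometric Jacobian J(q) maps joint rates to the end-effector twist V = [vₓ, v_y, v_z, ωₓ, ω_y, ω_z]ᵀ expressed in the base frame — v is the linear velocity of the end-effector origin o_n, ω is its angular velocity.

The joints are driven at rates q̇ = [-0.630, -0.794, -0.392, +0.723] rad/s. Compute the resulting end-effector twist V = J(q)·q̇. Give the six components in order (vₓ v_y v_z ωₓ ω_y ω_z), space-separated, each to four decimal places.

o_n = [-0.4919, -0.2490, 0.5060]
J₁: ẑ×o_n = [0.2490, -0.4919, 0.0000], ω = ẑ
J2: z=[-0.6561, 0.7547, 0.0000] o=[-0.5207, -0.4527, 0.4800] → [0.0196, 0.0171, -0.1555, -0.6561, 0.7547, 0.0000]
J3: z=[0.6725, 0.5846, -0.4540] o=[-0.9048, -0.3361, 0.0612] → [0.2996, -0.4866, -0.1828, 0.6725, 0.5846, -0.4540]
J4: z=[-0.4993, 0.8111, 0.3047] o=[-0.7901, -0.3315, 0.2371] → [0.1930, 0.2252, -0.2831, -0.4993, 0.8111, 0.3047]
V = J·q̇ = [-0.1503, 0.6499, -0.0096, -0.1037, -0.2420, -0.2317]

-0.1503 0.6499 -0.0096 -0.1037 -0.2420 -0.2317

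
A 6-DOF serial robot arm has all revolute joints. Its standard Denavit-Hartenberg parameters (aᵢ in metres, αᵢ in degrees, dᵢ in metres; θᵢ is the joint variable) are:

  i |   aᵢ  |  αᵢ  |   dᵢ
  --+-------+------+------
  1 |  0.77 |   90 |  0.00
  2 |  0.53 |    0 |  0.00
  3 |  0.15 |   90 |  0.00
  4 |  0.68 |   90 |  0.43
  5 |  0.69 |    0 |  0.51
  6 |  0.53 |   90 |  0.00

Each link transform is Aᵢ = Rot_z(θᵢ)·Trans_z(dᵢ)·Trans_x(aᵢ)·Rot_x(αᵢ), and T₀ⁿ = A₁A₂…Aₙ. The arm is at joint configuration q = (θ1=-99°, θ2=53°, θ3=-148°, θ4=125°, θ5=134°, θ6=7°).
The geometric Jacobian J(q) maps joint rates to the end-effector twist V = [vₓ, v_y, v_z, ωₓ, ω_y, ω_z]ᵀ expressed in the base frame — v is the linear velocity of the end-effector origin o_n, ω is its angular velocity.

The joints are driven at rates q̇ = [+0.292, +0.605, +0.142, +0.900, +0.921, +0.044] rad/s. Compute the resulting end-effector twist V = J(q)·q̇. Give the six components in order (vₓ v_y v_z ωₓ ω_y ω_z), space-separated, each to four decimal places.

-0.0729 -1.0167 -1.2005 -1.1335 1.1570 -0.4170

o_n = [-0.0827, 0.2421, -0.1532]
J₁: ẑ×o_n = [-0.2421, -0.0827, 0.0000], ω = ẑ
J2: z=[-0.9877, 0.1564, 0.0000] o=[-0.1205, -0.7605, 0.0000] → [-0.0240, -0.1513, -0.9962, -0.9877, 0.1564, 0.0000]
J3: z=[-0.9877, 0.1564, 0.0000] o=[-0.1704, -1.0756, 0.4233] → [-0.0902, -0.5694, -1.3151, -0.9877, 0.1564, 0.0000]
J4: z=[0.1558, 0.9839, 0.0872] o=[-0.1683, -1.0626, 0.2738] → [-0.5339, 0.0740, 0.1191, 0.1558, 0.9839, 0.0872]
J5: z=[-0.5553, 0.1602, -0.8160] o=[-0.6568, -0.5860, 0.6999] → [0.5390, -0.9422, -0.5519, -0.5553, 0.1602, -0.8160]
J6: z=[-0.5553, 0.1602, -0.8160] o=[-0.4711, -0.0537, 0.0531] → [0.2083, -0.4315, -0.2265, -0.5553, 0.1602, -0.8160]
V = J·q̇ = [-0.0729, -1.0167, -1.2005, -1.1335, 1.1570, -0.4170]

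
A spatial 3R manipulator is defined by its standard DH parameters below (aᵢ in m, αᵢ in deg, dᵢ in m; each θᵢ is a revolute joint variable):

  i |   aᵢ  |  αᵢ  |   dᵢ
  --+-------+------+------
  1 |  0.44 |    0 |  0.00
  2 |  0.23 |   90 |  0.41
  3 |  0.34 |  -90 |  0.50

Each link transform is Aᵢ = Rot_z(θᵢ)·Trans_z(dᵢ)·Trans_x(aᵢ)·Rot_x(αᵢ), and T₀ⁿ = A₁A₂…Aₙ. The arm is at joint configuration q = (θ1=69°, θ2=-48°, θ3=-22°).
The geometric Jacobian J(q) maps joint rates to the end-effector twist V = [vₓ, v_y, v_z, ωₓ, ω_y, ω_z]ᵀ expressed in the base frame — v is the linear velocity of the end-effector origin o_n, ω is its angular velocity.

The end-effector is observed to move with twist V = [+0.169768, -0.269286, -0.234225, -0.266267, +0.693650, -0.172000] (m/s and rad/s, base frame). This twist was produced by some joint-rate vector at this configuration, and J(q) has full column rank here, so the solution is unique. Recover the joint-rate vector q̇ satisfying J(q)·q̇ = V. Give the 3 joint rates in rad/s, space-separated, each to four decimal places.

o_n = [0.8459, 0.1394, 0.2826]
J₁: ẑ×o_n = [-0.1394, 0.8459, 0.0000], ω = ẑ
J2: z=[0.0000, 0.0000, 1.0000] o=[0.1577, 0.4108, 0.0000] → [0.2714, 0.6882, -0.0000, 0.0000, 0.0000, 1.0000]
J3: z=[0.3584, -0.9336, 0.0000] o=[0.3724, 0.4932, 0.4100] → [0.1189, 0.0456, 0.3152, 0.3584, -0.9336, 0.0000]
q̇ = J⁺·V = [-0.7420, 0.5700, -0.7430]

-0.7420 0.5700 -0.7430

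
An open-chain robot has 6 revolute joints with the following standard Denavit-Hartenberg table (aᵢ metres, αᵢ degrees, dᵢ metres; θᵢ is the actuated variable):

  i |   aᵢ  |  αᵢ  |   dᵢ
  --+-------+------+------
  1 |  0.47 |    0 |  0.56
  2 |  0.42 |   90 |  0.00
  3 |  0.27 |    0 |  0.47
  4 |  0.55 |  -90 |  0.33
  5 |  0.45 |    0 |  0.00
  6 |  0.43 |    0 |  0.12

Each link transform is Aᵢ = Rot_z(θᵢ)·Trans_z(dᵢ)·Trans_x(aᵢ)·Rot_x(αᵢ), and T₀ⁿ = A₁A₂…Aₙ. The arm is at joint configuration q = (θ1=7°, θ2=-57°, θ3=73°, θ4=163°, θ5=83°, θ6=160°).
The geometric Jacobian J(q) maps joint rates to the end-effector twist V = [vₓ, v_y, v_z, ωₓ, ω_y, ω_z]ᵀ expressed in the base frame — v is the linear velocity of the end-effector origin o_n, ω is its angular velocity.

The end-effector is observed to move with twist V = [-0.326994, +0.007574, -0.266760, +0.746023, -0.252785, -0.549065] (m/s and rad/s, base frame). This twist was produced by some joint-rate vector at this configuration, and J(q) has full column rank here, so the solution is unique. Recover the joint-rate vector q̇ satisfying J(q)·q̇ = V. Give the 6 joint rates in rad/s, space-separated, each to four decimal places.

-0.1910 0.0960 -0.5160 0.1070 -0.0570 0.8690

o_n = [0.1397, -0.6991, 0.4115]
J₁: ẑ×o_n = [0.6991, 0.1397, -0.0000], ω = ẑ
J2: z=[0.0000, 0.0000, 1.0000] o=[0.4665, 0.0573, 0.5600] → [0.7564, -0.3268, 0.0000, 0.0000, 0.0000, 1.0000]
J3: z=[-0.7660, -0.6428, 0.0000] o=[0.7365, -0.2645, 0.5600] → [0.0955, -0.1138, -0.0506, -0.7660, -0.6428, 0.0000]
J4: z=[-0.7660, -0.6428, 0.0000] o=[0.4272, -0.6270, 0.8182] → [0.2614, -0.3115, -0.1296, -0.7660, -0.6428, 0.0000]
J5: z=[0.5329, -0.6351, -0.5592] o=[-0.0233, -0.6036, 0.3622] → [-0.0847, -0.1174, 0.0527, 0.5329, -0.6351, -0.5592]
J6: z=[0.5329, -0.6351, -0.5592] o=[0.2991, -0.2930, 0.3168] → [-0.2873, 0.0386, -0.3176, 0.5329, -0.6351, -0.5592]
q̇ = J⁺·V = [-0.1910, 0.0960, -0.5160, 0.1070, -0.0570, 0.8690]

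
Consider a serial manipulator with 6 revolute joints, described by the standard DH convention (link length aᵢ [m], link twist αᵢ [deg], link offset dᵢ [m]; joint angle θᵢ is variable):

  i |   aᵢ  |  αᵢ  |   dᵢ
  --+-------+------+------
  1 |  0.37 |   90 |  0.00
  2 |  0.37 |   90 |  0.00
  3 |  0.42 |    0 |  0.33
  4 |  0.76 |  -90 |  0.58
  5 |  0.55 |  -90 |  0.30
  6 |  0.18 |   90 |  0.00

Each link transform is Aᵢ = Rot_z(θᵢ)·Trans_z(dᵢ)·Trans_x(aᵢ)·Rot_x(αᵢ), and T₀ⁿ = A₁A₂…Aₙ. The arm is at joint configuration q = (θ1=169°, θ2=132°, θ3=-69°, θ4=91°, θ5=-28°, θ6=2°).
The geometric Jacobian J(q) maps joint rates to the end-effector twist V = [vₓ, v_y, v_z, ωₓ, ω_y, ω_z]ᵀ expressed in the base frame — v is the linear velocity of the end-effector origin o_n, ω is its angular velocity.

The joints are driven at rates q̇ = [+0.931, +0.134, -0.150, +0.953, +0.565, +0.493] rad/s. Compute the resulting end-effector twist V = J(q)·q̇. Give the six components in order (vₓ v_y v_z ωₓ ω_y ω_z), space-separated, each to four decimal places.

o_n = [-0.0745, 0.4284, 2.1110]
J₁: ẑ×o_n = [-0.4284, -0.0745, 0.0000], ω = ẑ
J2: z=[0.1908, 0.9816, 0.0000] o=[-0.3632, 0.0706, 0.0000] → [2.0722, -0.4028, -0.2151, 0.1908, 0.9816, 0.0000]
J3: z=[-0.7295, 0.1418, 0.6691] o=[-0.1202, 0.0234, 0.2750] → [-0.0107, 1.3699, -0.3020, -0.7295, 0.1418, 0.6691]
J4: z=[-0.7295, 0.1418, 0.6691] o=[-0.3369, -0.3340, 0.6076] → [-0.2970, 1.2722, -0.5934, -0.7295, 0.1418, 0.6691]
J5: z=[-0.0691, 0.9580, -0.2784] o=[-0.2428, -0.0622, 1.5194] → [0.7033, -0.0059, -0.1951, -0.0691, 0.9580, -0.2784]
J6: z=[0.9636, -0.0081, -0.2673] o=[-0.1214, 0.3829, 1.9433] → [0.0108, -0.1741, 0.0443, 0.9636, -0.0081, -0.2673]
V = J·q̇ = [0.0001, 0.7944, -0.6374, -0.1242, 0.7826, 1.1792]

0.0001 0.7944 -0.6374 -0.1242 0.7826 1.1792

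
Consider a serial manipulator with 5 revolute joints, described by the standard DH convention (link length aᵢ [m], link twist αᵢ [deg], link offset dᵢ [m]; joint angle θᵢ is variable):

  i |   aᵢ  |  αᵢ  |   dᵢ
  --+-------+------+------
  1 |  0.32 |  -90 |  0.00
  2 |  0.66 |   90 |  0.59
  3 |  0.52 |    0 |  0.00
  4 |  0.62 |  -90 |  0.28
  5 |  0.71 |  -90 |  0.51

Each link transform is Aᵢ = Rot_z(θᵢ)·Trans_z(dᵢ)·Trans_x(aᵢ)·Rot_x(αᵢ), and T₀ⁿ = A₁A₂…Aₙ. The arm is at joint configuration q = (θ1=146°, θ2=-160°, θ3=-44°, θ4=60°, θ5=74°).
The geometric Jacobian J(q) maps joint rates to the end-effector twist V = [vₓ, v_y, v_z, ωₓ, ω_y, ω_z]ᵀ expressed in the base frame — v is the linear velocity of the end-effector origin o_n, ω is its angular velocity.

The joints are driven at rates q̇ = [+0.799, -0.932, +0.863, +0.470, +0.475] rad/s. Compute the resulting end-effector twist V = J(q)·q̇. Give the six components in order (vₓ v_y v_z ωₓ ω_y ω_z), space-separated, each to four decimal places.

o_n = [0.3997, -1.4081, 0.9520]
J₁: ẑ×o_n = [1.4081, 0.3997, -0.0000], ω = ẑ
J2: z=[-0.5592, -0.8290, 0.0000] o=[-0.2653, 0.1789, 0.0000] → [-0.7892, 0.5323, 1.4388, -0.5592, -0.8290, 0.0000]
J3: z=[0.2835, -0.1913, -0.9397] o=[-0.0810, -0.6570, 0.2257] → [-0.8447, -0.6577, -0.1210, 0.2835, -0.1913, -0.9397]
J4: z=[0.2835, -0.1913, -0.9397] o=[0.4123, -0.5541, 0.3537] → [-0.9169, -0.1578, -0.2446, 0.2835, -0.1913, -0.9397]
J5: z=[-0.7523, -0.6521, -0.0943] o=[0.8605, -1.0625, 0.2944] → [-0.4614, 0.5381, -0.0405, -0.7523, -0.6521, -0.0943]
V = J·q̇ = [0.4815, -0.5629, -1.5795, 0.5418, 0.2080, -0.4984]

0.4815 -0.5629 -1.5795 0.5418 0.2080 -0.4984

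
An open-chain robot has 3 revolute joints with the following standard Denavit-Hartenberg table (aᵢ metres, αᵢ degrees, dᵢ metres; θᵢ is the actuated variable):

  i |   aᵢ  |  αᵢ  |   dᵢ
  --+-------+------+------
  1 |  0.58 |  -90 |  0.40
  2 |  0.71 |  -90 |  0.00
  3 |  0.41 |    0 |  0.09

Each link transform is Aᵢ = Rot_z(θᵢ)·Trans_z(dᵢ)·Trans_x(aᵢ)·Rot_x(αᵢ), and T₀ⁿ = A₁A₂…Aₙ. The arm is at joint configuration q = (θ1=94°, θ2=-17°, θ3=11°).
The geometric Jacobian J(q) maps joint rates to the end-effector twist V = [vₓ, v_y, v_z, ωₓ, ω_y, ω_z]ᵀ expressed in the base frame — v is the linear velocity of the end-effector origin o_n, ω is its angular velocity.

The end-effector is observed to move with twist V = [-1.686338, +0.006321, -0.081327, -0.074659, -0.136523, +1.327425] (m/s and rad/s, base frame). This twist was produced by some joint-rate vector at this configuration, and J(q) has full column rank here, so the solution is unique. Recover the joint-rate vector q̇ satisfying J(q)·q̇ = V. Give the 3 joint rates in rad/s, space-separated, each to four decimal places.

o_n = [-0.0385, 1.6716, 0.6392]
J₁: ẑ×o_n = [-1.6716, -0.0385, 0.0000], ω = ẑ
J2: z=[-0.9976, -0.0698, 0.0000] o=[-0.0405, 0.5786, 0.4000] → [-0.0167, 0.2386, -1.0902, -0.9976, -0.0698, 0.0000]
J3: z=[-0.0204, 0.2917, -0.9563] o=[-0.0878, 1.2559, 0.6076] → [0.4067, -0.0466, -0.0229, -0.0204, 0.2917, -0.9563]
q̇ = J⁺·V = [0.8990, 0.0840, -0.4480]

0.8990 0.0840 -0.4480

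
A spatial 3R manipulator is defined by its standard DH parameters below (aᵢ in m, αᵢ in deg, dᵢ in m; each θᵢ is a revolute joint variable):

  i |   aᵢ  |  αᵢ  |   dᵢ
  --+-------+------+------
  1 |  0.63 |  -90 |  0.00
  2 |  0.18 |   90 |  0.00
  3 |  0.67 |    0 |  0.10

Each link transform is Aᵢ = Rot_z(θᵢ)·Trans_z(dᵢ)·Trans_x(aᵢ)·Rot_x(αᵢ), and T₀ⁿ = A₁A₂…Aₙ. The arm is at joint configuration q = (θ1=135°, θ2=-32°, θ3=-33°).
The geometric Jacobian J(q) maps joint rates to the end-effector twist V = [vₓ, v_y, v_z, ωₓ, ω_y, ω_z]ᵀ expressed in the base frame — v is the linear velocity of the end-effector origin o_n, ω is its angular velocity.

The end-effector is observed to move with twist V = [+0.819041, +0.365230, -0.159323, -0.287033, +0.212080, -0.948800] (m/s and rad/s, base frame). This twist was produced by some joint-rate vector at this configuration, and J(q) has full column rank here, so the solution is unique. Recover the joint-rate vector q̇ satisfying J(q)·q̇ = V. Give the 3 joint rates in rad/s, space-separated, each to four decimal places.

-0.3840 0.0530 -0.6660

o_n = [-0.5949, 1.1109, 0.4780]
J₁: ẑ×o_n = [-1.1109, -0.5949, 0.0000], ω = ẑ
J2: z=[-0.7071, -0.7071, 0.0000] o=[-0.4455, 0.4455, 0.0000] → [-0.3380, 0.3380, -0.5762, -0.7071, -0.7071, 0.0000]
J3: z=[0.3747, -0.3747, 0.8480] o=[-0.5534, 0.5534, 0.0954] → [-0.6162, -0.1785, 0.1934, 0.3747, -0.3747, 0.8480]
q̇ = J⁺·V = [-0.3840, 0.0530, -0.6660]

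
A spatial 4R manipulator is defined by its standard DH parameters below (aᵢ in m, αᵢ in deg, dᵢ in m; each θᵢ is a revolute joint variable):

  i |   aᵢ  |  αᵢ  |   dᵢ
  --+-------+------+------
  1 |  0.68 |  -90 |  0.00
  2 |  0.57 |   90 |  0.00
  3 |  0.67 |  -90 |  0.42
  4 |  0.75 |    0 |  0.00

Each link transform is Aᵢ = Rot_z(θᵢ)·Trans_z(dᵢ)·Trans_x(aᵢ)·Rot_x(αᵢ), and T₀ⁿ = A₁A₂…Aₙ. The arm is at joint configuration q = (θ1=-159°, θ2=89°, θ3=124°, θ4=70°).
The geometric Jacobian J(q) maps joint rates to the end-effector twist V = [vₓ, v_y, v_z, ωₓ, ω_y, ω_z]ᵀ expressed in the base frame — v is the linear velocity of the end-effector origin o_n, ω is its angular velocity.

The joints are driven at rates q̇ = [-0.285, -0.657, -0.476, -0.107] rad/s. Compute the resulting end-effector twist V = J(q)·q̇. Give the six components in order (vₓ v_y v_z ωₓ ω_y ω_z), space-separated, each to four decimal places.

-0.1998 -0.2869 -0.5094 0.2289 0.7275 -0.3820

o_n = [-0.0946, -0.8591, -0.0569]
J₁: ẑ×o_n = [0.8591, -0.0946, 0.0000], ω = ẑ
J2: z=[0.3584, -0.9336, 0.0000] o=[-0.6348, -0.2437, 0.0000] → [0.0531, 0.0204, 0.2838, 0.3584, -0.9336, 0.0000]
J3: z=[-0.9334, -0.3583, 0.0175] o=[-0.6441, -0.2473, -0.5699] → [-0.1732, 0.4885, 0.7680, -0.9334, -0.3583, 0.0175]
J4: z=[-0.1869, 0.5272, 0.8289] o=[-0.8310, -0.9140, -0.1880] → [0.0236, 0.6349, -0.3985, -0.1869, 0.5272, 0.8289]
V = J·q̇ = [-0.1998, -0.2869, -0.5094, 0.2289, 0.7275, -0.3820]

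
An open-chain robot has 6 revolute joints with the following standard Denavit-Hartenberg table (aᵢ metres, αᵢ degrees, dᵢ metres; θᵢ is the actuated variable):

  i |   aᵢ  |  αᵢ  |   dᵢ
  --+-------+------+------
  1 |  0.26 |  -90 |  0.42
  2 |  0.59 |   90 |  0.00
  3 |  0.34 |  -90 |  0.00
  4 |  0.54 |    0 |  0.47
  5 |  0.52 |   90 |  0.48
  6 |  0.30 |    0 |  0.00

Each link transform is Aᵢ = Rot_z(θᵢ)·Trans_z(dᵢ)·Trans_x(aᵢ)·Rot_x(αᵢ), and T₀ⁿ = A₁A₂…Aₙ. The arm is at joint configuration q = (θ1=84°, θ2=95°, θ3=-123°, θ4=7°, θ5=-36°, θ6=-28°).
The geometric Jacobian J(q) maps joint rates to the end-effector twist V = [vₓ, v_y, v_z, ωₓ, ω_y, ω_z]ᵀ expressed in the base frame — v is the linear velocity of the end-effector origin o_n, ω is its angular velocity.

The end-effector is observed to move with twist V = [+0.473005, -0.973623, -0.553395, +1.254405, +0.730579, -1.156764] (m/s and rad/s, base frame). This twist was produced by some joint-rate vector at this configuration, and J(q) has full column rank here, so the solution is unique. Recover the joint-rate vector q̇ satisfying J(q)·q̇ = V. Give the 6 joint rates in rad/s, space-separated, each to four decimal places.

-0.1970 -0.8520 0.5550 0.5270 0.3860 0.4380

o_n = [1.7976, 0.3511, -0.0235]
J₁: ẑ×o_n = [-0.3511, 1.7976, 0.0000], ω = ẑ
J2: z=[-0.9945, 0.1045, 0.0000] o=[0.0272, 0.2586, 0.4200] → [-0.0464, -0.4411, -0.2771, -0.9945, 0.1045, 0.0000]
J3: z=[0.1041, 0.9907, -0.0872] o=[0.0218, 0.2074, -0.1678] → [0.1555, -0.1698, -1.7444, 0.1041, 0.9907, -0.0872]
J4: z=[0.5340, -0.1296, -0.8355] o=[0.3071, 0.1937, 0.0167] → [0.1368, -1.2239, 0.2773, 0.5340, -0.1296, -0.8355]
J5: z=[0.5340, -0.1296, -0.8355] o=[1.0009, 0.0459, -0.0794] → [0.2478, -0.6955, 0.2663, 0.5340, -0.1296, -0.8355]
J6: z=[-0.3157, 0.8861, -0.3393] o=[1.6651, 0.2150, -0.2557] → [0.2519, 0.0283, -0.1604, -0.3157, 0.8861, -0.3393]
q̇ = J⁺·V = [-0.1970, -0.8520, 0.5550, 0.5270, 0.3860, 0.4380]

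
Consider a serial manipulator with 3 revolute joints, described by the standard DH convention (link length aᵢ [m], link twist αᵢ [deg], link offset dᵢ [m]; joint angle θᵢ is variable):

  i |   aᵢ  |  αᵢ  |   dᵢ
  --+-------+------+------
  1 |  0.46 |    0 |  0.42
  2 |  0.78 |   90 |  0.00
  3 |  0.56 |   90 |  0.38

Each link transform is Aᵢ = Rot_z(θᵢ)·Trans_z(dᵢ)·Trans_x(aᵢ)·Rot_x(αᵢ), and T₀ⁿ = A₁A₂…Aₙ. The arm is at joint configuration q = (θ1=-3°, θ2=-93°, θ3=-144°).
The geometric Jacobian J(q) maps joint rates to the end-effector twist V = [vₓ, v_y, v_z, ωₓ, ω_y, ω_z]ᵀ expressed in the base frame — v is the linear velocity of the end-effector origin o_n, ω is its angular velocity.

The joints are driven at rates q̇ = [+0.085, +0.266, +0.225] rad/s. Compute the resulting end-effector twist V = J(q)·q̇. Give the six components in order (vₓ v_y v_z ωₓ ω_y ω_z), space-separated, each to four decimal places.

o_n = [0.0473, -0.3095, 0.0908]
J₁: ẑ×o_n = [0.3095, 0.0473, -0.0000], ω = ẑ
J2: z=[0.0000, 0.0000, 1.0000] o=[0.4594, -0.0241, 0.4200] → [0.2854, -0.4121, 0.0000, 0.0000, 0.0000, 1.0000]
J3: z=[-0.9945, 0.1045, 0.0000] o=[0.3778, -0.7998, 0.4200] → [-0.0344, -0.3274, -0.4530, -0.9945, 0.1045, 0.0000]
V = J·q̇ = [0.0945, -0.1793, -0.1019, -0.2238, 0.0235, 0.3510]

0.0945 -0.1793 -0.1019 -0.2238 0.0235 0.3510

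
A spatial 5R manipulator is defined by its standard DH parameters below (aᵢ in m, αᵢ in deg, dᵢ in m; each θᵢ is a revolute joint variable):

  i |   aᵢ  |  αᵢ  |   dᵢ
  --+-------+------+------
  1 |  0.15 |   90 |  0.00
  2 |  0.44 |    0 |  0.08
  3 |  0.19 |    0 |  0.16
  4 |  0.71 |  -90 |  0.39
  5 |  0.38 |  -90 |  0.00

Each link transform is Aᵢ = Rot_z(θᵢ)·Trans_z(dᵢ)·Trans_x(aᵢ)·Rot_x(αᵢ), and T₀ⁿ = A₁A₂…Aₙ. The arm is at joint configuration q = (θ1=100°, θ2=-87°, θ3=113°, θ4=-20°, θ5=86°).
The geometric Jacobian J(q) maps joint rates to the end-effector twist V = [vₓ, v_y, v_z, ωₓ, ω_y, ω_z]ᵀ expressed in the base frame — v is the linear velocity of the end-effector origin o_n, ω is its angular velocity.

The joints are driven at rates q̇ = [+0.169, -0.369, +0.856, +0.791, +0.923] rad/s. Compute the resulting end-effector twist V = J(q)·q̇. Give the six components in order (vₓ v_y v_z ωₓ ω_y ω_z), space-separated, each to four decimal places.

o_n = [0.0602, 1.1035, -0.2791]
J₁: ẑ×o_n = [-1.1035, 0.0602, 0.0000], ω = ẑ
J2: z=[0.9848, 0.1736, 0.0000] o=[-0.0260, 0.1477, 0.0000] → [-0.0485, 0.2749, 0.9263, 0.9848, 0.1736, 0.0000]
J3: z=[0.9848, 0.1736, 0.0000] o=[0.0487, 0.1843, -0.4394] → [0.0278, -0.1578, 0.9032, 0.9848, 0.1736, 0.0000]
J4: z=[0.9848, 0.1736, 0.0000] o=[0.1767, 0.3803, -0.3561] → [0.0134, -0.0758, 0.7325, 0.9848, 0.1736, 0.0000]
J5: z=[0.0182, -0.1029, 0.9945] o=[0.4381, 1.1434, -0.2819] → [0.0394, -0.3759, -0.0396, 0.0182, -0.1029, 0.9945]
V = J·q̇ = [-0.0979, -0.6333, 0.9742, 1.2753, 0.1269, 1.0869]

-0.0979 -0.6333 0.9742 1.2753 0.1269 1.0869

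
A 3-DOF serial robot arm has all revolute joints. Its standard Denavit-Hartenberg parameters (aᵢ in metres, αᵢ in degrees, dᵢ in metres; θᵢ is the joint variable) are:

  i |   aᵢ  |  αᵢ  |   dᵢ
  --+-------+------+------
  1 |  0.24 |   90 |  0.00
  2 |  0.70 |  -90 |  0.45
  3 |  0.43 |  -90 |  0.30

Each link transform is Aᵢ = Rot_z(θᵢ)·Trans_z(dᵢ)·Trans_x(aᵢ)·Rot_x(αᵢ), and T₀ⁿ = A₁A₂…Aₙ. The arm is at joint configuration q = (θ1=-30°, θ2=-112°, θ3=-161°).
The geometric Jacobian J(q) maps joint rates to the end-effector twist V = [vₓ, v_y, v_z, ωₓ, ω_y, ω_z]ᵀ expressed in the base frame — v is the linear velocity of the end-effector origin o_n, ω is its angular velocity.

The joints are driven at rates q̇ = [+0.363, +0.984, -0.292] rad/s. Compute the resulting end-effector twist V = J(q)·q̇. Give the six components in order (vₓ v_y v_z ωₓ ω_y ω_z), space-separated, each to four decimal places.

0.6598 -0.0727 0.2034 -0.7265 -0.7168 0.4724

o_n = [0.0585, -0.7151, -0.3844]
J₁: ẑ×o_n = [0.7151, 0.0585, -0.0000], ω = ẑ
J2: z=[-0.5000, -0.8660, 0.0000] o=[0.2078, -0.1200, 0.0000] → [0.3329, -0.1922, 0.1682, -0.5000, -0.8660, 0.0000]
J3: z=[0.8030, -0.4636, -0.3746] o=[-0.2442, -0.3786, -0.6490] → [-0.2487, -0.3259, -0.1298, 0.8030, -0.4636, -0.3746]
V = J·q̇ = [0.6598, -0.0727, 0.2034, -0.7265, -0.7168, 0.4724]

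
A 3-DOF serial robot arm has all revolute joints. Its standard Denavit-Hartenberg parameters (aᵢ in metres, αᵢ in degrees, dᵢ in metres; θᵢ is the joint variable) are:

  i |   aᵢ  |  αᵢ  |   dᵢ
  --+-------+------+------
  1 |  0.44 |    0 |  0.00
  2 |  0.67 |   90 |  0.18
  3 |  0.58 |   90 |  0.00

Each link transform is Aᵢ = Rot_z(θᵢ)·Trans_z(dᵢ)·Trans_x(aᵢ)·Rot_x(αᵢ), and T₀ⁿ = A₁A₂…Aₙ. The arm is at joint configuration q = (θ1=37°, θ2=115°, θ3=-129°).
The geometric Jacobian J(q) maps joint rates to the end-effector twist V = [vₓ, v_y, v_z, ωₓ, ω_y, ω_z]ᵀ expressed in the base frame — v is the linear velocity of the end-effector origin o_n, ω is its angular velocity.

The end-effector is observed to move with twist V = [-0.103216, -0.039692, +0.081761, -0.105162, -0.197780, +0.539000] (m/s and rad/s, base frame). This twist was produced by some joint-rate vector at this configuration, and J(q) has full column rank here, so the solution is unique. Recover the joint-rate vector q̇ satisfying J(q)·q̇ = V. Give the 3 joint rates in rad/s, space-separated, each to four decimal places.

0.4350 0.1040 -0.2240

o_n = [0.0821, 0.4080, -0.2707]
J₁: ẑ×o_n = [-0.4080, 0.0821, 0.0000], ω = ẑ
J2: z=[0.0000, 0.0000, 1.0000] o=[0.3514, 0.2648, 0.0000] → [-0.1432, -0.2693, 0.0000, 0.0000, 0.0000, 1.0000]
J3: z=[0.4695, 0.8829, 0.0000] o=[-0.2402, 0.5793, 0.1800] → [-0.3980, 0.2116, -0.3650, 0.4695, 0.8829, 0.0000]
q̇ = J⁺·V = [0.4350, 0.1040, -0.2240]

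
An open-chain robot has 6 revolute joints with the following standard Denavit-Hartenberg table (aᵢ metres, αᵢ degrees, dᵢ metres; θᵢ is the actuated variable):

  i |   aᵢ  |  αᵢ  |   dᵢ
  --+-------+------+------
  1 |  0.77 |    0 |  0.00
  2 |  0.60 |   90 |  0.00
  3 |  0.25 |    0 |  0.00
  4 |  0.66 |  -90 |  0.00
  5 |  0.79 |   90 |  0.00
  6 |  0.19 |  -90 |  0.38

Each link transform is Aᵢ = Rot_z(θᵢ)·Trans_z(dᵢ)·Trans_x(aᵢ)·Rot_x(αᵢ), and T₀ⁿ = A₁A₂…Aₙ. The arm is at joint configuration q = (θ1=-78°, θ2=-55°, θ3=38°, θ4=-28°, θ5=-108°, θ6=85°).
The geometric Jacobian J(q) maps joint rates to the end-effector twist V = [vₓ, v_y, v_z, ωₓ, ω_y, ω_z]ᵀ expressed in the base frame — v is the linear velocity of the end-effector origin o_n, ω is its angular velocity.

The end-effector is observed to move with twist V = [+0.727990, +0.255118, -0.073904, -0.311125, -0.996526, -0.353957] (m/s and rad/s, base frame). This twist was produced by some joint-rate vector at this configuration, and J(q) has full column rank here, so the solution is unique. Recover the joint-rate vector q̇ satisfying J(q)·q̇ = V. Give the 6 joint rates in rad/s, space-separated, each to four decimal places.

0.6940 -0.7610 0.0630 -0.8000 -0.4460 -0.9220

o_n = [-0.8693, -0.9045, 0.3489]
J₁: ẑ×o_n = [0.9045, -0.8693, 0.0000], ω = ẑ
J2: z=[0.0000, 0.0000, 1.0000] o=[0.1601, -0.7532, 0.0000] → [0.1513, -1.0294, 0.0000, 0.0000, 0.0000, 1.0000]
J3: z=[-0.7314, 0.6820, 0.0000] o=[-0.2491, -1.1920, 0.0000] → [0.2379, 0.2552, 0.2127, -0.7314, 0.6820, 0.0000]
J4: z=[-0.7314, 0.6820, 0.0000] o=[-0.3835, -1.3361, 0.1539] → [0.1330, 0.1426, 0.0157, -0.7314, 0.6820, 0.0000]
J5: z=[0.1184, 0.1270, 0.9848] o=[-0.8267, -1.8114, 0.2685] → [-0.8829, -0.0515, 0.1128, 0.1184, 0.1270, 0.9848]
J6: z=[0.8648, 0.4742, -0.1651] o=[-1.2123, -1.1232, 0.2261] → [0.0943, -0.1628, 0.0265, 0.8648, 0.4742, -0.1651]
q̇ = J⁺·V = [0.6940, -0.7610, 0.0630, -0.8000, -0.4460, -0.9220]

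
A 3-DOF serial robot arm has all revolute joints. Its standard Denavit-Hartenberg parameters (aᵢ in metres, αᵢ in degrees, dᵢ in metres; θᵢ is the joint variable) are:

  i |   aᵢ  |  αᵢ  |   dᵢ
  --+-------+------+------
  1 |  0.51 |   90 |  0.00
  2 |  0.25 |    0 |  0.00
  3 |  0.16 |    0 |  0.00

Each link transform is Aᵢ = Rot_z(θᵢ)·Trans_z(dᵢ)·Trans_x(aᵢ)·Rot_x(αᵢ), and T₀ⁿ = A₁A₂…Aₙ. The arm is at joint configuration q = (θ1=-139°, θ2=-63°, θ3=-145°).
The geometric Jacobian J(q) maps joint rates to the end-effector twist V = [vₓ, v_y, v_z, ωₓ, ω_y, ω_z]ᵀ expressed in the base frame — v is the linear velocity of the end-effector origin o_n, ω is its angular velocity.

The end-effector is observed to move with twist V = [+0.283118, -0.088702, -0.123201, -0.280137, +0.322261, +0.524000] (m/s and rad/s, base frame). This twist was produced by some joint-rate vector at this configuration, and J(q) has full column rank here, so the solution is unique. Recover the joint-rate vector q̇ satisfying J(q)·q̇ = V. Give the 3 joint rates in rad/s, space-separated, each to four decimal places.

o_n = [-0.3639, -0.3164, -0.1476]
J₁: ẑ×o_n = [0.3164, -0.3639, 0.0000], ω = ẑ
J2: z=[-0.6561, 0.7547, 0.0000] o=[-0.3849, -0.3346, 0.0000] → [-0.1114, -0.0969, -0.0278, -0.6561, 0.7547, 0.0000]
J3: z=[-0.6561, 0.7547, 0.0000] o=[-0.4706, -0.4091, -0.2228] → [0.0567, 0.0493, -0.1413, -0.6561, 0.7547, 0.0000]
q̇ = J⁺·V = [0.5240, -0.5540, 0.9810]

0.5240 -0.5540 0.9810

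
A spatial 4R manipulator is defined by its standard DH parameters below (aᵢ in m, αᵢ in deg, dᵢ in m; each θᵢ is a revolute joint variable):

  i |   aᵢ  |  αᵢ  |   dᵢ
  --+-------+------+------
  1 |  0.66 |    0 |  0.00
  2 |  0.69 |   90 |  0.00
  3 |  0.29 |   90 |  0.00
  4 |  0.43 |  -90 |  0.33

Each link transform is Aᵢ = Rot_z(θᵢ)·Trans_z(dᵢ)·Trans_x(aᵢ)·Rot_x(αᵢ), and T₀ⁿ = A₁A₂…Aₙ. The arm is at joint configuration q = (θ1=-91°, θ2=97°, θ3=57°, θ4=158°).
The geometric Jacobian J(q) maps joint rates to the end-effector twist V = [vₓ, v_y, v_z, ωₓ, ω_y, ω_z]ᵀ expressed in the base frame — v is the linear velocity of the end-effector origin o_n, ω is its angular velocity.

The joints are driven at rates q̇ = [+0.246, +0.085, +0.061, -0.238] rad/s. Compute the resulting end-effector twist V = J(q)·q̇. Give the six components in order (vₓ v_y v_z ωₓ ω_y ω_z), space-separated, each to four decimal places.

0.2311 0.2110 0.0454 -0.1921 -0.0815 0.4606

o_n = [0.9079, -0.7252, -0.2709]
J₁: ẑ×o_n = [0.7252, 0.9079, -0.0000], ω = ẑ
J2: z=[0.0000, 0.0000, 1.0000] o=[-0.0115, -0.6599, 0.0000] → [0.0653, 0.9194, -0.0000, 0.0000, 0.0000, 1.0000]
J3: z=[0.1045, -0.9945, 0.0000] o=[0.6747, -0.5878, 0.0000] → [0.2694, 0.0283, 0.2176, 0.1045, -0.9945, 0.0000]
J4: z=[0.8341, 0.0877, -0.5446] o=[0.8318, -0.5713, 0.2432] → [-0.1289, 0.3873, -0.1351, 0.8341, 0.0877, -0.5446]
V = J·q̇ = [0.2311, 0.2110, 0.0454, -0.1921, -0.0815, 0.4606]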